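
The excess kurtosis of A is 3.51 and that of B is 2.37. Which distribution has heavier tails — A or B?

A

Higher excess kurtosis ⇒ heavier tails relative to the normal distribution.
3.51 vs 2.37: the larger is 3.51, so A has heavier tails.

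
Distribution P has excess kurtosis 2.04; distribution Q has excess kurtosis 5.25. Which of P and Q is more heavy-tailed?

Q

Higher excess kurtosis ⇒ heavier tails relative to the normal distribution.
2.04 vs 5.25: the larger is 5.25, so Q has heavier tails.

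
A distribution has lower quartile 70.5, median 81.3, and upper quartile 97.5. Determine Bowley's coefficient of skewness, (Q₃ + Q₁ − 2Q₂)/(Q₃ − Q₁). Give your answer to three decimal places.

numerator: Q₃ + Q₁ − 2Q₂ = 97.5 + 70.5 − 2×81.3 = 5.4000
denominator: Q₃ − Q₁ = 97.5 − 70.5 = 27.0000
Bowley skewness = 5.4000 / 27.0000 ≈ 0.200

0.200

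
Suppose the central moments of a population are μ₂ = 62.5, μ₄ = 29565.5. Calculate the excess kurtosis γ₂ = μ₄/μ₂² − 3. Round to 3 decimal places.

μ₂² = 62.5² = 3906.25000
μ₄/μ₂² = 29565.5 / 3906.25000 = 7.56877
γ₂ = 7.56877 − 3 ≈ 4.569

4.569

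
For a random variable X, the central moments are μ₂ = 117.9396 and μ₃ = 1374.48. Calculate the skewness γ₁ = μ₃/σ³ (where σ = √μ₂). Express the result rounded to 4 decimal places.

σ = √μ₂ = √117.9396 = 10.86000
σ³ = μ₂^(3/2) = 1280.82406
γ₁ = μ₃/σ³ = 1374.48 / 1280.82406 ≈ 1.0731

1.0731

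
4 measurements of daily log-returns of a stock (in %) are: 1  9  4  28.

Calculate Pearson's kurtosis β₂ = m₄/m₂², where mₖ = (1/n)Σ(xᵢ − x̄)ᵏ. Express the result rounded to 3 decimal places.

x̄ = 10.5000
Σ(xᵢ − x̄)² = 441.0000 ⇒ m₂ = 110.25000
Σ(xᵢ − x̄)⁴ = 103724.2500 ⇒ m₄ = 25931.06250
m₂² = 12155.06250
β₂ = m₄/m₂² = 25931.06250 / 12155.06250 ≈ 2.133

2.133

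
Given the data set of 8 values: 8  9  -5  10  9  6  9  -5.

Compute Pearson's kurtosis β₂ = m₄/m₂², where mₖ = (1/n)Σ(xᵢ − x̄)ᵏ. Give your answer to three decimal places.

2.232

x̄ = 5.1250
Σ(xᵢ − x̄)² = 282.8750 ⇒ m₂ = 35.35938
Σ(xᵢ − x̄)⁴ = 22329.0254 ⇒ m₄ = 2791.12817
m₂² = 1250.28540
β₂ = m₄/m₂² = 2791.12817 / 1250.28540 ≈ 2.232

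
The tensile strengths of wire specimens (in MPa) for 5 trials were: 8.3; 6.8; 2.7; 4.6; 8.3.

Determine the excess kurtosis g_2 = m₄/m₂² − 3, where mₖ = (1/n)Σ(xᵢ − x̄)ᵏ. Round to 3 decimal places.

x̄ = 6.1400
Σ(xᵢ − x̄)² = 23.9720 ⇒ m₂ = 4.79440
Σ(xᵢ − x̄)⁴ = 189.3840 ⇒ m₄ = 37.87679
m₂² = 22.98627
g_2 = m₄/m₂² − 3 = 1.64780 − 3 ≈ -1.352

-1.352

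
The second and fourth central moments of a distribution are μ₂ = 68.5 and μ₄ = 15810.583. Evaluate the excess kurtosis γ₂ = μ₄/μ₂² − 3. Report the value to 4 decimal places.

μ₂² = 68.5² = 4692.25000
μ₄/μ₂² = 15810.583 / 4692.25000 = 3.36951
γ₂ = 3.36951 − 3 ≈ 0.3695

0.3695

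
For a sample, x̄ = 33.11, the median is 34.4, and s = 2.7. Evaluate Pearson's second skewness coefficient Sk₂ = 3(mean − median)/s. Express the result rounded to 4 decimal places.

Sk₂ = 3(33.11 − 34.4) / 2.7 = 3 × -1.2900 / 2.7
    = -3.8700 / 2.7 ≈ -1.4333

-1.4333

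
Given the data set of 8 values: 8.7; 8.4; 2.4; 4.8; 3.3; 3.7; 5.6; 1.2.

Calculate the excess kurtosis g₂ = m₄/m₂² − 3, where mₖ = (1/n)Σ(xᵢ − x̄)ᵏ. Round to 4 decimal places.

x̄ = 4.7625
Σ(xᵢ − x̄)² = 50.9788 ⇒ m₂ = 6.37234
Σ(xᵢ − x̄)⁴ = 614.0064 ⇒ m₄ = 76.75080
m₂² = 40.60676
g₂ = m₄/m₂² − 3 = 1.89010 − 3 ≈ -1.1099

-1.1099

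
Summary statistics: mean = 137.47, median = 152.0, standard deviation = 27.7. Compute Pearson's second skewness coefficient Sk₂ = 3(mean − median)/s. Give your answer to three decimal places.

-1.574

Sk₂ = 3(137.47 − 152.0) / 27.7 = 3 × -14.5300 / 27.7
    = -43.5900 / 27.7 ≈ -1.574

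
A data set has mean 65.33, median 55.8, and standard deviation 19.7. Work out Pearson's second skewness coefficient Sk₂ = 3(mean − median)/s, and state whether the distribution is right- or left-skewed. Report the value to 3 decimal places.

Sk₂ = 3(65.33 − 55.8) / 19.7 = 3 × 9.5300 / 19.7
    = 28.5900 / 19.7 ≈ 1.451
Sk₂ > 0 ⇒ mean > median ⇒ right-skewed (positive skew).

1.451, right-skewed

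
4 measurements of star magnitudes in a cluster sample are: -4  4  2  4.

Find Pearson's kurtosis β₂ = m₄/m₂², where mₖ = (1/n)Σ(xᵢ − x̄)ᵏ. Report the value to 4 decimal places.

2.1487

x̄ = 1.5000
Σ(xᵢ − x̄)² = 43.0000 ⇒ m₂ = 10.75000
Σ(xᵢ − x̄)⁴ = 993.2500 ⇒ m₄ = 248.31250
m₂² = 115.56250
β₂ = m₄/m₂² = 248.31250 / 115.56250 ≈ 2.1487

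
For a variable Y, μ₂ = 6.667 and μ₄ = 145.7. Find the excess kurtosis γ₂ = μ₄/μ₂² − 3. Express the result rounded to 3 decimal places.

0.278

μ₂² = 6.667² = 44.44889
μ₄/μ₂² = 145.7 / 44.44889 = 3.27792
γ₂ = 3.27792 − 3 ≈ 0.278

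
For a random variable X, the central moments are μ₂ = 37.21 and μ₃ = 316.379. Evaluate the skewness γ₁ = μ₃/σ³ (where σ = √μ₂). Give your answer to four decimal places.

1.3939

σ = √μ₂ = √37.21 = 6.10000
σ³ = μ₂^(3/2) = 226.98100
γ₁ = μ₃/σ³ = 316.379 / 226.98100 ≈ 1.3939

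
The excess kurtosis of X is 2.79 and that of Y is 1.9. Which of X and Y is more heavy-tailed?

X

Higher excess kurtosis ⇒ heavier tails relative to the normal distribution.
2.79 vs 1.9: the larger is 2.79, so X has heavier tails.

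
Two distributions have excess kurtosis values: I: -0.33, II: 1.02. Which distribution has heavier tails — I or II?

Higher excess kurtosis ⇒ heavier tails relative to the normal distribution.
-0.33 vs 1.02: the larger is 1.02, so II has heavier tails. (II is leptokurtic — heavier-than-normal tails; the other is platykurtic.)

II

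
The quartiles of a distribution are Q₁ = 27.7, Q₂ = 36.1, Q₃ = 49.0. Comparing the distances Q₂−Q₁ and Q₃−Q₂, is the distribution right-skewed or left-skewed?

Q₂ − Q₁ = 8.4;  Q₃ − Q₂ = 12.9
Q₃ − Q₂ > Q₂ − Q₁ ⇒ the upper half is more spread out ⇒ right-skewed.

right-skewed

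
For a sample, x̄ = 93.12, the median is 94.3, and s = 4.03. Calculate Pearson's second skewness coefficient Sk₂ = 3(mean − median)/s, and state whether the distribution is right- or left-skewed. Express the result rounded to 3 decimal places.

-0.878, left-skewed

Sk₂ = 3(93.12 − 94.3) / 4.03 = 3 × -1.1800 / 4.03
    = -3.5400 / 4.03 ≈ -0.878
Sk₂ < 0 ⇒ mean < median ⇒ left-skewed (negative skew).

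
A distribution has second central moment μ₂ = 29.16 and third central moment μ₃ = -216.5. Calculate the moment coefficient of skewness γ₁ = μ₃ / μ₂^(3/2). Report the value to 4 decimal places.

-1.3749

σ = √μ₂ = √29.16 = 5.40000
σ³ = μ₂^(3/2) = 157.46400
γ₁ = μ₃/σ³ = -216.5 / 157.46400 ≈ -1.3749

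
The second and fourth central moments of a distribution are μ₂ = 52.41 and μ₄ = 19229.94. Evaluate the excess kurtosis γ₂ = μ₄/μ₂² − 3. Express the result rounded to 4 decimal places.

4.0008

μ₂² = 52.41² = 2746.80810
μ₄/μ₂² = 19229.94 / 2746.80810 = 7.00083
γ₂ = 7.00083 − 3 ≈ 4.0008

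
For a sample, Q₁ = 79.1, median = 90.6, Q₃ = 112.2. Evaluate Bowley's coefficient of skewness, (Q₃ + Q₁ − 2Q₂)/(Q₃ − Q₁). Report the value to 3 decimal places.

0.305

numerator: Q₃ + Q₁ − 2Q₂ = 112.2 + 79.1 − 2×90.6 = 10.1000
denominator: Q₃ − Q₁ = 112.2 − 79.1 = 33.1000
Bowley skewness = 10.1000 / 33.1000 ≈ 0.305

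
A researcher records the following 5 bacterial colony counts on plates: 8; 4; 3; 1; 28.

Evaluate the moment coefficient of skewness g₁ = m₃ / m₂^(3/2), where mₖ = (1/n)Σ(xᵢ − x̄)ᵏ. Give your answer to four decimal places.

x̄ = (8 + 4 + 3 + 1 + 28) / 5 = 8.8000
deviations (xᵢ − x̄): -0.8000, -4.8000, -5.8000, -7.8000, 19.2000
Σ(xᵢ − x̄)² = 486.8000 ⇒ m₂ = 486.8000/5 = 97.36000
Σ(xᵢ − x̄)³ = 6297.1200 ⇒ m₃ = 6297.1200/5 = 1259.42400
m₂^(3/2) = 97.36000^(1.5) = 960.66252
g₁ = m₃ / m₂^(3/2) = 1259.42400 / 960.66252 ≈ 1.3110

1.3110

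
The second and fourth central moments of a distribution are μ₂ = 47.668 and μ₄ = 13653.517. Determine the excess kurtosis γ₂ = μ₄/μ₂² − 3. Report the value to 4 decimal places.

μ₂² = 47.668² = 2272.23822
μ₄/μ₂² = 13653.517 / 2272.23822 = 6.00884
γ₂ = 6.00884 − 3 ≈ 3.0088

3.0088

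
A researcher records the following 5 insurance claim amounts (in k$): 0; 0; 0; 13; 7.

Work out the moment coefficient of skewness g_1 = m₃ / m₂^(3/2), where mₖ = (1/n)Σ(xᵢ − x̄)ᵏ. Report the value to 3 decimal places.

0.778

x̄ = (0 + 0 + 0 + 13 + 7) / 5 = 4.0000
deviations (xᵢ − x̄): -4.0000, -4.0000, -4.0000, 9.0000, 3.0000
Σ(xᵢ − x̄)² = 138.0000 ⇒ m₂ = 138.0000/5 = 27.60000
Σ(xᵢ − x̄)³ = 564.0000 ⇒ m₃ = 564.0000/5 = 112.80000
m₂^(3/2) = 27.60000^(1.5) = 144.99854
g_1 = m₃ / m₂^(3/2) = 112.80000 / 144.99854 ≈ 0.778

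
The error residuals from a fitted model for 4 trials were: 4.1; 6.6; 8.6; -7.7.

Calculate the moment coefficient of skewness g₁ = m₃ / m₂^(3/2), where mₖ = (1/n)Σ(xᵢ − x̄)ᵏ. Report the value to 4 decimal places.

-0.9424

x̄ = (4.1 + 6.6 + 8.6 - 7.7) / 4 = 2.9000
deviations (xᵢ − x̄): 1.2000, 3.7000, 5.7000, -10.6000
Σ(xᵢ − x̄)² = 159.9800 ⇒ m₂ = 159.9800/4 = 39.99500
Σ(xᵢ − x̄)³ = -953.4420 ⇒ m₃ = -953.4420/4 = -238.36050
m₂^(3/2) = 39.99500^(1.5) = 252.93478
g₁ = m₃ / m₂^(3/2) = -238.36050 / 252.93478 ≈ -0.9424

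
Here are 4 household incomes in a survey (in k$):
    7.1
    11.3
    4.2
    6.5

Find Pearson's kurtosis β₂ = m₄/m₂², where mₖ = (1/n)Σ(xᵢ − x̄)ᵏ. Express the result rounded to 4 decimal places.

x̄ = 7.2750
Σ(xᵢ − x̄)² = 26.2875 ⇒ m₂ = 6.57188
Σ(xᵢ − x̄)⁴ = 352.2308 ⇒ m₄ = 88.05770
m₂² = 43.18954
β₂ = m₄/m₂² = 88.05770 / 43.18954 ≈ 2.0389

2.0389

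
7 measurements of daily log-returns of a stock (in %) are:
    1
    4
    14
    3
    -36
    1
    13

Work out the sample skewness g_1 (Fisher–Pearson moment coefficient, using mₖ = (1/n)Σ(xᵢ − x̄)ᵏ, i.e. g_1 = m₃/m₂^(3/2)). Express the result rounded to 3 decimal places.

x̄ = (1 + 4 + 14 + 3 - 36 + 1 + 13) / 7 = 0.0000
deviations (xᵢ − x̄): 1.0000, 4.0000, 14.0000, 3.0000, -36.0000, 1.0000, 13.0000
Σ(xᵢ − x̄)² = 1688.0000 ⇒ m₂ = 1688.0000/7 = 241.14286
Σ(xᵢ − x̄)³ = -41622.0000 ⇒ m₃ = -41622.0000/7 = -5946.00000
m₂^(3/2) = 241.14286^(1.5) = 3744.65320
g_1 = m₃ / m₂^(3/2) = -5946.00000 / 3744.65320 ≈ -1.588

-1.588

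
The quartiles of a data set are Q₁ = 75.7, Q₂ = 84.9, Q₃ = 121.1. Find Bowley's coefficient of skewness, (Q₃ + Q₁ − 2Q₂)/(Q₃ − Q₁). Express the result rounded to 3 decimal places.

numerator: Q₃ + Q₁ − 2Q₂ = 121.1 + 75.7 − 2×84.9 = 27.0000
denominator: Q₃ − Q₁ = 121.1 − 75.7 = 45.4000
Bowley skewness = 27.0000 / 45.4000 ≈ 0.595

0.595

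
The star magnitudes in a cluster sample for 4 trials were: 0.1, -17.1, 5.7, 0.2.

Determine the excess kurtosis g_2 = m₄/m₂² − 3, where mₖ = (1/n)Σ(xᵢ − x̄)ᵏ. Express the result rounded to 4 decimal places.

-0.8080

x̄ = -2.7750
Σ(xᵢ − x̄)² = 294.1475 ⇒ m₂ = 73.53688
Σ(xᵢ − x̄)⁴ = 47414.9231 ⇒ m₄ = 11853.73076
m₂² = 5407.67198
g_2 = m₄/m₂² − 3 = 2.19202 − 3 ≈ -0.8080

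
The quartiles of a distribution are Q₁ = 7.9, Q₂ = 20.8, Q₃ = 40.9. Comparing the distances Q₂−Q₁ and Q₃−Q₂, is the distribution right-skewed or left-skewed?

Q₂ − Q₁ = 12.9;  Q₃ − Q₂ = 20.1
Q₃ − Q₂ > Q₂ − Q₁ ⇒ the upper half is more spread out ⇒ right-skewed.

right-skewed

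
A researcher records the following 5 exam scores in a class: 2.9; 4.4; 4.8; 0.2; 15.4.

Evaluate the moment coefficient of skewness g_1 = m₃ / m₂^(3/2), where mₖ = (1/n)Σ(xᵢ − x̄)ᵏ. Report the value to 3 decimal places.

1.126

x̄ = (2.9 + 4.4 + 4.8 + 0.2 + 15.4) / 5 = 5.5400
deviations (xᵢ − x̄): -2.6400, -1.1400, -0.7400, -5.3400, 9.8600
Σ(xᵢ − x̄)² = 134.5520 ⇒ m₂ = 134.5520/5 = 26.91040
Σ(xᵢ − x̄)³ = 786.0254 ⇒ m₃ = 786.0254/5 = 157.20509
m₂^(3/2) = 26.91040^(1.5) = 139.59833
g_1 = m₃ / m₂^(3/2) = 157.20509 / 139.59833 ≈ 1.126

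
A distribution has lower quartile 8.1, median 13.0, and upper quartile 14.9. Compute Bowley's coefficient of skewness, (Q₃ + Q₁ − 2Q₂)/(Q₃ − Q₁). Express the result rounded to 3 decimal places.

-0.441

numerator: Q₃ + Q₁ − 2Q₂ = 14.9 + 8.1 − 2×13.0 = -3.0000
denominator: Q₃ − Q₁ = 14.9 − 8.1 = 6.8000
Bowley skewness = -3.0000 / 6.8000 ≈ -0.441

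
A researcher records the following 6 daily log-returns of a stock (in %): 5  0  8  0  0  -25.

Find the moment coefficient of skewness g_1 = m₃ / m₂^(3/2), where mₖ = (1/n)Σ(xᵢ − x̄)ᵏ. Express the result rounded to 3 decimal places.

x̄ = (5 + 0 + 8 + 0 + 0 - 25) / 6 = -2.0000
deviations (xᵢ − x̄): 7.0000, 2.0000, 10.0000, 2.0000, 2.0000, -23.0000
Σ(xᵢ − x̄)² = 690.0000 ⇒ m₂ = 690.0000/6 = 115.00000
Σ(xᵢ − x̄)³ = -10800.0000 ⇒ m₃ = -10800.0000/6 = -1800.00000
m₂^(3/2) = 115.00000^(1.5) = 1233.23761
g_1 = m₃ / m₂^(3/2) = -1800.00000 / 1233.23761 ≈ -1.460

-1.460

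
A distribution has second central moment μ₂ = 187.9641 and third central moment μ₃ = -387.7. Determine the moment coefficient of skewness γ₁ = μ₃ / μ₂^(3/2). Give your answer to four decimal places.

σ = √μ₂ = √187.9641 = 13.71000
σ³ = μ₂^(3/2) = 2576.98781
γ₁ = μ₃/σ³ = -387.7 / 2576.98781 ≈ -0.1504

-0.1504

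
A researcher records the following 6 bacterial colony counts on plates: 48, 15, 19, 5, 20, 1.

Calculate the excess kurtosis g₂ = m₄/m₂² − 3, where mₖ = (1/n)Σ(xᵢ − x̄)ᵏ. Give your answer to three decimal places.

x̄ = 18.0000
Σ(xᵢ − x̄)² = 1372.0000 ⇒ m₂ = 228.66667
Σ(xᵢ − x̄)⁴ = 922180.0000 ⇒ m₄ = 153696.66667
m₂² = 52288.44444
g₂ = m₄/m₂² − 3 = 2.93940 − 3 ≈ -0.061

-0.061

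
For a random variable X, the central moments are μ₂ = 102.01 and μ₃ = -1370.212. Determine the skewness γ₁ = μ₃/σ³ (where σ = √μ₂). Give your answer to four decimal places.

σ = √μ₂ = √102.01 = 10.10000
σ³ = μ₂^(3/2) = 1030.30100
γ₁ = μ₃/σ³ = -1370.212 / 1030.30100 ≈ -1.3299

-1.3299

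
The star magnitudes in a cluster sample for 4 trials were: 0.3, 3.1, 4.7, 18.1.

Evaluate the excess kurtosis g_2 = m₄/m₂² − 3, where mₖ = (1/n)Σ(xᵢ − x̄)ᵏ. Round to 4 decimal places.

-0.7910

x̄ = 6.5500
Σ(xᵢ − x̄)² = 187.7900 ⇒ m₂ = 46.94750
Σ(xᵢ − x̄)⁴ = 19475.4889 ⇒ m₄ = 4868.87223
m₂² = 2204.06776
g_2 = m₄/m₂² − 3 = 2.20904 − 3 ≈ -0.7910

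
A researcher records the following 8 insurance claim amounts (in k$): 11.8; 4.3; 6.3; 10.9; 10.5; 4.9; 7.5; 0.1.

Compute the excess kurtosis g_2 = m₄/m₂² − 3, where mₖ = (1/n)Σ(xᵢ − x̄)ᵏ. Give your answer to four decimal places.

-0.8561

x̄ = 7.0375
Σ(xᵢ − x̄)² = 110.5388 ⇒ m₂ = 13.81734
Σ(xᵢ − x̄)⁴ = 3274.5206 ⇒ m₄ = 409.31507
m₂² = 190.91899
g_2 = m₄/m₂² − 3 = 2.14392 − 3 ≈ -0.8561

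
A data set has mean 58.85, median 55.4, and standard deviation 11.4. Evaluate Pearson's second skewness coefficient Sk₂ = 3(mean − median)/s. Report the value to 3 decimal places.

Sk₂ = 3(58.85 − 55.4) / 11.4 = 3 × 3.4500 / 11.4
    = 10.3500 / 11.4 ≈ 0.908

0.908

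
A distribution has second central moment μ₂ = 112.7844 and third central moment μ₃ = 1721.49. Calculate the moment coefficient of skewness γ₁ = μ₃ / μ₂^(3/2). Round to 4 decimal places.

1.4372

σ = √μ₂ = √112.7844 = 10.62000
σ³ = μ₂^(3/2) = 1197.77033
γ₁ = μ₃/σ³ = 1721.49 / 1197.77033 ≈ 1.4372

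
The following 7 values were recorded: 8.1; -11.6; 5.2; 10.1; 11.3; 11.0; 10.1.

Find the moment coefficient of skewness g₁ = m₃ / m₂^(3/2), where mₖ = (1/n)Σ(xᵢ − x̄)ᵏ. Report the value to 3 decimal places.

x̄ = (8.1 - 11.6 + 5.2 + 10.1 + 11.3 + 11.0 + 10.1) / 7 = 6.3143
deviations (xᵢ − x̄): 1.7857, -17.9143, -1.1143, 3.7857, 4.9857, 4.6857, 3.7857
Σ(xᵢ − x̄)² = 400.8286 ⇒ m₂ = 400.8286/7 = 57.26122
Σ(xᵢ − x̄)³ = -5409.4494 ⇒ m₃ = -5409.4494/7 = -772.77848
m₂^(3/2) = 57.26122^(1.5) = 433.30225
g₁ = m₃ / m₂^(3/2) = -772.77848 / 433.30225 ≈ -1.783

-1.783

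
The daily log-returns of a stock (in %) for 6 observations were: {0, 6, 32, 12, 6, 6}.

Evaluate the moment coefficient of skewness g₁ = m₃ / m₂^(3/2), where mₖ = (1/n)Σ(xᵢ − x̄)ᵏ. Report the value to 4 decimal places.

x̄ = (0 + 6 + 32 + 12 + 6 + 6) / 6 = 10.3333
deviations (xᵢ − x̄): -10.3333, -4.3333, 21.6667, 1.6667, -4.3333, -4.3333
Σ(xᵢ − x̄)² = 635.3333 ⇒ m₂ = 635.3333/6 = 105.88889
Σ(xᵢ − x̄)³ = 8828.4444 ⇒ m₃ = 8828.4444/6 = 1471.40741
m₂^(3/2) = 105.88889^(1.5) = 1089.62131
g₁ = m₃ / m₂^(3/2) = 1471.40741 / 1089.62131 ≈ 1.3504

1.3504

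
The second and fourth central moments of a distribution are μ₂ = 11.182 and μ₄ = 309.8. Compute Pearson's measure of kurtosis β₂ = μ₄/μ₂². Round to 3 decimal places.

2.478

μ₂² = 11.182² = 125.03712
μ₄/μ₂² = 309.8 / 125.03712 = 2.47766
β₂ ≈ 2.478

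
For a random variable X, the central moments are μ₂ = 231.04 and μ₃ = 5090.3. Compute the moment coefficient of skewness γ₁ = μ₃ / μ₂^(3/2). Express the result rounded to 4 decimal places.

1.4495

σ = √μ₂ = √231.04 = 15.20000
σ³ = μ₂^(3/2) = 3511.80800
γ₁ = μ₃/σ³ = 5090.3 / 3511.80800 ≈ 1.4495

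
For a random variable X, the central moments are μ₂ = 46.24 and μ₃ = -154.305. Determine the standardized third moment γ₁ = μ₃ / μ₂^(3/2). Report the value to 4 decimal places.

-0.4907

σ = √μ₂ = √46.24 = 6.80000
σ³ = μ₂^(3/2) = 314.43200
γ₁ = μ₃/σ³ = -154.305 / 314.43200 ≈ -0.4907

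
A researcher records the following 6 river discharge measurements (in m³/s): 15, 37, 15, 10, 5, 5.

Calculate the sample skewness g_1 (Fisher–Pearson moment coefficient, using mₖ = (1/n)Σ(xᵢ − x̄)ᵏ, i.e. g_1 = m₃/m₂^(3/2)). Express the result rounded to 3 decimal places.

1.248

x̄ = (15 + 37 + 15 + 10 + 5 + 5) / 6 = 14.5000
deviations (xᵢ − x̄): 0.5000, 22.5000, 0.5000, -4.5000, -9.5000, -9.5000
Σ(xᵢ − x̄)² = 707.5000 ⇒ m₂ = 707.5000/6 = 117.91667
Σ(xᵢ − x̄)³ = 9585.0000 ⇒ m₃ = 9585.0000/6 = 1597.50000
m₂^(3/2) = 117.91667^(1.5) = 1280.45049
g_1 = m₃ / m₂^(3/2) = 1597.50000 / 1280.45049 ≈ 1.248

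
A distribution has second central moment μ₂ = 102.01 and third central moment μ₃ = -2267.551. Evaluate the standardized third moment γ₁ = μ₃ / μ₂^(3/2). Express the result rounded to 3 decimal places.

σ = √μ₂ = √102.01 = 10.10000
σ³ = μ₂^(3/2) = 1030.30100
γ₁ = μ₃/σ³ = -2267.551 / 1030.30100 ≈ -2.201

-2.201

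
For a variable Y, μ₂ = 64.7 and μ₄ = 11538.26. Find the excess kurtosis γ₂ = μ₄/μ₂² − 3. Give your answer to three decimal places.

-0.244

μ₂² = 64.7² = 4186.09000
μ₄/μ₂² = 11538.26 / 4186.09000 = 2.75633
γ₂ = 2.75633 − 3 ≈ -0.244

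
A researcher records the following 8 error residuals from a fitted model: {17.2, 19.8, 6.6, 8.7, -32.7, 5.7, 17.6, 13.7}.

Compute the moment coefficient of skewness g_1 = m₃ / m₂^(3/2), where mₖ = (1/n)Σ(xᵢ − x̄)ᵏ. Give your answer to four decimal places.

-1.8376

x̄ = (17.2 + 19.8 + 6.6 + 8.7 - 32.7 + 5.7 + 17.6 + 13.7) / 8 = 7.0750
deviations (xᵢ − x̄): 10.1250, 12.7250, -0.4750, 1.6250, -39.7750, -1.3750, 10.5250, 6.6250
Σ(xᵢ − x̄)² = 2005.9150 ⇒ m₂ = 2005.9150/8 = 250.73938
Σ(xᵢ − x̄)³ = -58369.3163 ⇒ m₃ = -58369.3163/8 = -7296.16453
m₂^(3/2) = 250.73938^(1.5) = 3970.39585
g_1 = m₃ / m₂^(3/2) = -7296.16453 / 3970.39585 ≈ -1.8376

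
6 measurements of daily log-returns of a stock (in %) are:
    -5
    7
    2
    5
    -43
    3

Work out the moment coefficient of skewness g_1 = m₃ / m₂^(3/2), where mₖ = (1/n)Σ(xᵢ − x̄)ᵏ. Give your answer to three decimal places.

-1.615

x̄ = (-5 + 7 + 2 + 5 - 43 + 3) / 6 = -5.1667
deviations (xᵢ − x̄): 0.1667, 12.1667, 7.1667, 10.1667, -37.8333, 8.1667
Σ(xᵢ − x̄)² = 1800.8333 ⇒ m₂ = 1800.8333/6 = 300.13889
Σ(xᵢ − x̄)³ = -50388.5556 ⇒ m₃ = -50388.5556/6 = -8398.09259
m₂^(3/2) = 300.13889^(1.5) = 5199.76128
g_1 = m₃ / m₂^(3/2) = -8398.09259 / 5199.76128 ≈ -1.615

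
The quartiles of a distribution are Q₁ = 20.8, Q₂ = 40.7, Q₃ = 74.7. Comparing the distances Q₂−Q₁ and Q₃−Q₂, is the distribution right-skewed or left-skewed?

right-skewed

Q₂ − Q₁ = 19.9;  Q₃ − Q₂ = 34.0
Q₃ − Q₂ > Q₂ − Q₁ ⇒ the upper half is more spread out ⇒ right-skewed.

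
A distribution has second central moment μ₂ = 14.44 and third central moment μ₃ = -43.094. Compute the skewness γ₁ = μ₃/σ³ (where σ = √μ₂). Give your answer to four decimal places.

-0.7854

σ = √μ₂ = √14.44 = 3.80000
σ³ = μ₂^(3/2) = 54.87200
γ₁ = μ₃/σ³ = -43.094 / 54.87200 ≈ -0.7854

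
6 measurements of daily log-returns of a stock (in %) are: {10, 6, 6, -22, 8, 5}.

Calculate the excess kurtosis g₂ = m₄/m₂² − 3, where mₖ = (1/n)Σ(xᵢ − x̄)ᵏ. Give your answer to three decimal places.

x̄ = 2.1667
Σ(xᵢ − x̄)² = 716.8333 ⇒ m₂ = 119.47222
Σ(xᵢ − x̄)⁴ = 346507.8194 ⇒ m₄ = 57751.30324
m₂² = 14273.61188
g₂ = m₄/m₂² − 3 = 4.04602 − 3 ≈ 1.046

1.046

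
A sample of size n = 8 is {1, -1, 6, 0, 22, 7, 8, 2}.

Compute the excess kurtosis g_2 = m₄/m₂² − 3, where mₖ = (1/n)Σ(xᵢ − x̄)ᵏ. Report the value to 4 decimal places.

x̄ = 5.6250
Σ(xᵢ − x̄)² = 385.8750 ⇒ m₂ = 48.23438
Σ(xᵢ − x̄)⁴ = 75492.5566 ⇒ m₄ = 9436.56958
m₂² = 2326.55493
g_2 = m₄/m₂² − 3 = 4.05603 − 3 ≈ 1.0560

1.0560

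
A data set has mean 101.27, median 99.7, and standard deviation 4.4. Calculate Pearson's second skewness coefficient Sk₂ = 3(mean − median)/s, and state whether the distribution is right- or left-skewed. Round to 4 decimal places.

1.0705, right-skewed

Sk₂ = 3(101.27 − 99.7) / 4.4 = 3 × 1.5700 / 4.4
    = 4.7100 / 4.4 ≈ 1.0705
Sk₂ > 0 ⇒ mean > median ⇒ right-skewed (positive skew).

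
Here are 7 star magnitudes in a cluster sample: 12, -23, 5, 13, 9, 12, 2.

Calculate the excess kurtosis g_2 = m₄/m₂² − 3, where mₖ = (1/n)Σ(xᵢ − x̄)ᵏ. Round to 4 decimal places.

1.2457

x̄ = 4.2857
Σ(xᵢ − x̄)² = 967.4286 ⇒ m₂ = 138.20408
Σ(xᵢ − x̄)⁴ = 567666.5539 ⇒ m₄ = 81095.22199
m₂² = 19100.36818
g_2 = m₄/m₂² − 3 = 4.24574 − 3 ≈ 1.2457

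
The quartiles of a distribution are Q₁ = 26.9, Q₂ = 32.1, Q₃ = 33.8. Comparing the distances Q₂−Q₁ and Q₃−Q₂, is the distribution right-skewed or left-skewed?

left-skewed

Q₂ − Q₁ = 5.2;  Q₃ − Q₂ = 1.7
Q₂ − Q₁ > Q₃ − Q₂ ⇒ the lower half is more spread out ⇒ left-skewed.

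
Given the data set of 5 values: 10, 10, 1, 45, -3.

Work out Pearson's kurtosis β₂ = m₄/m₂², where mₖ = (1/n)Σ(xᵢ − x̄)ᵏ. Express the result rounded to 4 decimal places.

x̄ = 12.6000
Σ(xᵢ − x̄)² = 1441.2000 ⇒ m₂ = 288.24000
Σ(xᵢ − x̄)⁴ = 1179417.9360 ⇒ m₄ = 235883.58720
m₂² = 83082.29760
β₂ = m₄/m₂² = 235883.58720 / 83082.29760 ≈ 2.8392

2.8392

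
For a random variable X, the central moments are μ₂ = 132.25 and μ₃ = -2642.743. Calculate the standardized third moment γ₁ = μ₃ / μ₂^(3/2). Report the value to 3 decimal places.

σ = √μ₂ = √132.25 = 11.50000
σ³ = μ₂^(3/2) = 1520.87500
γ₁ = μ₃/σ³ = -2642.743 / 1520.87500 ≈ -1.738

-1.738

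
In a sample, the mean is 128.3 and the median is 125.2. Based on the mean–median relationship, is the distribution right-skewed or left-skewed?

mean − median = 128.3 − 125.2 = 3.1
mean > median ⇒ the longer tail is on the right ⇒ right-skewed (positively skewed).

right-skewed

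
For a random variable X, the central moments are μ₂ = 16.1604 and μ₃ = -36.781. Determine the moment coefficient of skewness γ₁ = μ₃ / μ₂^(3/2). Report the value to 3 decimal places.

σ = √μ₂ = √16.1604 = 4.02000
σ³ = μ₂^(3/2) = 64.96481
γ₁ = μ₃/σ³ = -36.781 / 64.96481 ≈ -0.566

-0.566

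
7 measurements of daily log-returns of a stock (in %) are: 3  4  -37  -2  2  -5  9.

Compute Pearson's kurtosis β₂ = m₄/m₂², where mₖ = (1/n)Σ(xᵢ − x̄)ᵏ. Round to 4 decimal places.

4.4285

x̄ = -3.7143
Σ(xᵢ − x̄)² = 1411.4286 ⇒ m₂ = 201.63265
Σ(xᵢ − x̄)⁴ = 1260311.4519 ⇒ m₄ = 180044.49313
m₂² = 40655.72678
β₂ = m₄/m₂² = 180044.49313 / 40655.72678 ≈ 4.4285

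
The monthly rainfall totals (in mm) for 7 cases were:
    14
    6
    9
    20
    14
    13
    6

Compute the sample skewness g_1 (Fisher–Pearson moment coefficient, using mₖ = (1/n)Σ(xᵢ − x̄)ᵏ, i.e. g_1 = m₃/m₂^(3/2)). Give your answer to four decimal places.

0.2808

x̄ = (14 + 6 + 9 + 20 + 14 + 13 + 6) / 7 = 11.7143
deviations (xᵢ − x̄): 2.2857, -5.7143, -2.7143, 8.2857, 2.2857, 1.2857, -5.7143
Σ(xᵢ − x̄)² = 153.4286 ⇒ m₂ = 153.4286/7 = 21.91837
Σ(xᵢ − x̄)³ = 201.6735 ⇒ m₃ = 201.6735/7 = 28.81050
m₂^(3/2) = 21.91837^(1.5) = 102.61534
g_1 = m₃ / m₂^(3/2) = 28.81050 / 102.61534 ≈ 0.2808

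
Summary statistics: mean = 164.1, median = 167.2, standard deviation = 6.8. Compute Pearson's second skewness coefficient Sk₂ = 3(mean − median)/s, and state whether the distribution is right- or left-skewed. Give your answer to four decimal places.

-1.3676, left-skewed

Sk₂ = 3(164.1 − 167.2) / 6.8 = 3 × -3.1000 / 6.8
    = -9.3000 / 6.8 ≈ -1.3676
Sk₂ < 0 ⇒ mean < median ⇒ left-skewed (negative skew).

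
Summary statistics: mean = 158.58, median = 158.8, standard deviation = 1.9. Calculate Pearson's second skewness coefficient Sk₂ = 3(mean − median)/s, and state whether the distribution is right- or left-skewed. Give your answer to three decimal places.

Sk₂ = 3(158.58 − 158.8) / 1.9 = 3 × -0.2200 / 1.9
    = -0.6600 / 1.9 ≈ -0.347
Sk₂ < 0 ⇒ mean < median ⇒ left-skewed (negative skew).

-0.347, left-skewed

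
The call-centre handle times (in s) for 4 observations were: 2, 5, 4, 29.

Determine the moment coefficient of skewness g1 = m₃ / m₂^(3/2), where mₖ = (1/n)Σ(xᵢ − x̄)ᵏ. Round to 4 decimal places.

1.1211

x̄ = (2 + 5 + 4 + 29) / 4 = 10.0000
deviations (xᵢ − x̄): -8.0000, -5.0000, -6.0000, 19.0000
Σ(xᵢ − x̄)² = 486.0000 ⇒ m₂ = 486.0000/4 = 121.50000
Σ(xᵢ − x̄)³ = 6006.0000 ⇒ m₃ = 6006.0000/4 = 1501.50000
m₂^(3/2) = 121.50000^(1.5) = 1339.25852
g1 = m₃ / m₂^(3/2) = 1501.50000 / 1339.25852 ≈ 1.1211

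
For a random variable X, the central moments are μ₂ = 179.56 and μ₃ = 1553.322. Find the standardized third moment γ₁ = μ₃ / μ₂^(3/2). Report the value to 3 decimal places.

σ = √μ₂ = √179.56 = 13.40000
σ³ = μ₂^(3/2) = 2406.10400
γ₁ = μ₃/σ³ = 1553.322 / 2406.10400 ≈ 0.646

0.646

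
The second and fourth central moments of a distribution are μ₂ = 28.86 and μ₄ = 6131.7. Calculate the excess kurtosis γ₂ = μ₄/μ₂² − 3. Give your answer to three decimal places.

4.362

μ₂² = 28.86² = 832.89960
μ₄/μ₂² = 6131.7 / 832.89960 = 7.36187
γ₂ = 7.36187 − 3 ≈ 4.362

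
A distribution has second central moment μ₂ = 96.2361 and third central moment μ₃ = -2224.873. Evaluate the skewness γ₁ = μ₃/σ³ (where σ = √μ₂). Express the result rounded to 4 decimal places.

σ = √μ₂ = √96.2361 = 9.81000
σ³ = μ₂^(3/2) = 944.07614
γ₁ = μ₃/σ³ = -2224.873 / 944.07614 ≈ -2.3567

-2.3567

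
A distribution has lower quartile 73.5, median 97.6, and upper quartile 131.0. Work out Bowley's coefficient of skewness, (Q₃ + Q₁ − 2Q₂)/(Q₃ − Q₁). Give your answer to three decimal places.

numerator: Q₃ + Q₁ − 2Q₂ = 131.0 + 73.5 − 2×97.6 = 9.3000
denominator: Q₃ − Q₁ = 131.0 − 73.5 = 57.5000
Bowley skewness = 9.3000 / 57.5000 ≈ 0.162

0.162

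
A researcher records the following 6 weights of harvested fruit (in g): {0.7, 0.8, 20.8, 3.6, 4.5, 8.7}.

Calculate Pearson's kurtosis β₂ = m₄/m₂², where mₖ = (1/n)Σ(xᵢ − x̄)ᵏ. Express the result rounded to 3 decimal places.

x̄ = 6.5167
Σ(xᵢ − x̄)² = 287.8683 ⇒ m₂ = 47.97806
Σ(xᵢ − x̄)⁴ = 43945.8992 ⇒ m₄ = 7324.31654
m₂² = 2301.89381
β₂ = m₄/m₂² = 7324.31654 / 2301.89381 ≈ 3.182

3.182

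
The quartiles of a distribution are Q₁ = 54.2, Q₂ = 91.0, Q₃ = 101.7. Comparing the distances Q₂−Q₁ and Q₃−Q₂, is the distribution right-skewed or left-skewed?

Q₂ − Q₁ = 36.8;  Q₃ − Q₂ = 10.7
Q₂ − Q₁ > Q₃ − Q₂ ⇒ the lower half is more spread out ⇒ left-skewed.

left-skewed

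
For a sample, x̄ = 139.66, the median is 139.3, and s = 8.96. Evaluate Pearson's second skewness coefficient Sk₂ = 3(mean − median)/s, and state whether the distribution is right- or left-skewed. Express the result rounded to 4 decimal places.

Sk₂ = 3(139.66 − 139.3) / 8.96 = 3 × 0.3600 / 8.96
    = 1.0800 / 8.96 ≈ 0.1205
Sk₂ > 0 ⇒ mean > median ⇒ right-skewed (positive skew).

0.1205, right-skewed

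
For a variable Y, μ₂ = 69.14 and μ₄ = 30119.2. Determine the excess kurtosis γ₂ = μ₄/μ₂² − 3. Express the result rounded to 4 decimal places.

3.3006

μ₂² = 69.14² = 4780.33960
μ₄/μ₂² = 30119.2 / 4780.33960 = 6.30064
γ₂ = 6.30064 − 3 ≈ 3.3006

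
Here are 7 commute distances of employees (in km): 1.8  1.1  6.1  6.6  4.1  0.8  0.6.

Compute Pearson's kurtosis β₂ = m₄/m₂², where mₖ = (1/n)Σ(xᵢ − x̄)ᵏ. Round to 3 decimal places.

x̄ = 3.0143
Σ(xᵢ − x̄)² = 39.4286 ⇒ m₂ = 5.63265
Σ(xᵢ − x̄)⁴ = 330.9796 ⇒ m₄ = 47.28280
m₂² = 31.72678
β₂ = m₄/m₂² = 47.28280 / 31.72678 ≈ 1.490

1.490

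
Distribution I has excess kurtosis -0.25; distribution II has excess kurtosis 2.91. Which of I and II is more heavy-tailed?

II

Higher excess kurtosis ⇒ heavier tails relative to the normal distribution.
-0.25 vs 2.91: the larger is 2.91, so II has heavier tails. (II is leptokurtic — heavier-than-normal tails; the other is platykurtic.)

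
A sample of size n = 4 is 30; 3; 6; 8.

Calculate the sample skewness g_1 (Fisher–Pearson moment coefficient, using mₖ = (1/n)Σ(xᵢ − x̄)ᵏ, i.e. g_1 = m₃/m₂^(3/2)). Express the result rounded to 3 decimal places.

1.058

x̄ = (30 + 3 + 6 + 8) / 4 = 11.7500
deviations (xᵢ − x̄): 18.2500, -8.7500, -5.7500, -3.7500
Σ(xᵢ − x̄)² = 456.7500 ⇒ m₂ = 456.7500/4 = 114.18750
Σ(xᵢ − x̄)³ = 5165.6250 ⇒ m₃ = 5165.6250/4 = 1291.40625
m₂^(3/2) = 114.18750^(1.5) = 1220.19108
g_1 = m₃ / m₂^(3/2) = 1291.40625 / 1220.19108 ≈ 1.058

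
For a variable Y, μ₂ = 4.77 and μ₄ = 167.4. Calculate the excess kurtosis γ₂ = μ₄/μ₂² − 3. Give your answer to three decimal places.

μ₂² = 4.77² = 22.75290
μ₄/μ₂² = 167.4 / 22.75290 = 7.35730
γ₂ = 7.35730 − 3 ≈ 4.357

4.357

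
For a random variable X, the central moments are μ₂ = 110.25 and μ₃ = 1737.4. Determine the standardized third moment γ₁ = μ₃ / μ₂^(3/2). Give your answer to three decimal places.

1.501

σ = √μ₂ = √110.25 = 10.50000
σ³ = μ₂^(3/2) = 1157.62500
γ₁ = μ₃/σ³ = 1737.4 / 1157.62500 ≈ 1.501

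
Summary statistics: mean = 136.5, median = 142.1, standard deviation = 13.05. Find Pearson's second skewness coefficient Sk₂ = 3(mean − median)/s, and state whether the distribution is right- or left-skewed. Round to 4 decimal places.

Sk₂ = 3(136.5 − 142.1) / 13.05 = 3 × -5.6000 / 13.05
    = -16.8000 / 13.05 ≈ -1.2874
Sk₂ < 0 ⇒ mean < median ⇒ left-skewed (negative skew).

-1.2874, left-skewed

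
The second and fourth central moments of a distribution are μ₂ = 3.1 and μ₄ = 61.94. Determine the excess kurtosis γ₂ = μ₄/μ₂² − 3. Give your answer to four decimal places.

μ₂² = 3.1² = 9.61000
μ₄/μ₂² = 61.94 / 9.61000 = 6.44537
γ₂ = 6.44537 − 3 ≈ 3.4454

3.4454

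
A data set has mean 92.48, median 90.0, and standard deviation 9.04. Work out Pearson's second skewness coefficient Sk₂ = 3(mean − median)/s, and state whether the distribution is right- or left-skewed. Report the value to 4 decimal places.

Sk₂ = 3(92.48 − 90.0) / 9.04 = 3 × 2.4800 / 9.04
    = 7.4400 / 9.04 ≈ 0.8230
Sk₂ > 0 ⇒ mean > median ⇒ right-skewed (positive skew).

0.8230, right-skewed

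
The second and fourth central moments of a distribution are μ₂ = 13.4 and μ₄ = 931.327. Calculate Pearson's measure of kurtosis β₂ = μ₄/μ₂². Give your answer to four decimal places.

5.1867

μ₂² = 13.4² = 179.56000
μ₄/μ₂² = 931.327 / 179.56000 = 5.18672
β₂ ≈ 5.1867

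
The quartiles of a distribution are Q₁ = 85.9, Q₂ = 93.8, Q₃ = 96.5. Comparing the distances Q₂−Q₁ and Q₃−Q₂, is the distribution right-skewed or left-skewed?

Q₂ − Q₁ = 7.9;  Q₃ − Q₂ = 2.7
Q₂ − Q₁ > Q₃ − Q₂ ⇒ the lower half is more spread out ⇒ left-skewed.

left-skewed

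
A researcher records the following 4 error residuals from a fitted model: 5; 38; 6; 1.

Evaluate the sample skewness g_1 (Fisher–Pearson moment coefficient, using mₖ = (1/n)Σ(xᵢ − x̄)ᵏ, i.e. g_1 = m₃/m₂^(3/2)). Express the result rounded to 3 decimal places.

1.099

x̄ = (5 + 38 + 6 + 1) / 4 = 12.5000
deviations (xᵢ − x̄): -7.5000, 25.5000, -6.5000, -11.5000
Σ(xᵢ − x̄)² = 881.0000 ⇒ m₂ = 881.0000/4 = 220.25000
Σ(xᵢ − x̄)³ = 14364.0000 ⇒ m₃ = 14364.0000/4 = 3591.00000
m₂^(3/2) = 220.25000^(1.5) = 3268.69106
g_1 = m₃ / m₂^(3/2) = 3591.00000 / 3268.69106 ≈ 1.099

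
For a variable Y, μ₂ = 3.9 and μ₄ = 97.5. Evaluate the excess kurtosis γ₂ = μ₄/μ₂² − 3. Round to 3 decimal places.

3.410

μ₂² = 3.9² = 15.21000
μ₄/μ₂² = 97.5 / 15.21000 = 6.41026
γ₂ = 6.41026 − 3 ≈ 3.410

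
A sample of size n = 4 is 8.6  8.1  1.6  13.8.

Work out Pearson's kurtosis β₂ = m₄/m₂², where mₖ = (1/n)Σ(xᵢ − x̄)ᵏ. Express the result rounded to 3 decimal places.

2.005

x̄ = 8.0250
Σ(xᵢ − x̄)² = 74.9675 ⇒ m₂ = 18.74188
Σ(xᵢ − x̄)⁴ = 2816.4635 ⇒ m₄ = 704.11588
m₂² = 351.25788
β₂ = m₄/m₂² = 704.11588 / 351.25788 ≈ 2.005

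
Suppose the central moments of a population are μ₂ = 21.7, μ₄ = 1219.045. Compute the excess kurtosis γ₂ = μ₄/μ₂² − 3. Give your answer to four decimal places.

μ₂² = 21.7² = 470.89000
μ₄/μ₂² = 1219.045 / 470.89000 = 2.58881
γ₂ = 2.58881 − 3 ≈ -0.4112

-0.4112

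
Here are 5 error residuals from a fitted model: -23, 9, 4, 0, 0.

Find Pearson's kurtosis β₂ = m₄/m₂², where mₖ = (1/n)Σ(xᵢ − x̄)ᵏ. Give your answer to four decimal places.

2.8653

x̄ = -2.0000
Σ(xᵢ − x̄)² = 606.0000 ⇒ m₂ = 121.20000
Σ(xᵢ − x̄)⁴ = 210450.0000 ⇒ m₄ = 42090.00000
m₂² = 14689.44000
β₂ = m₄/m₂² = 42090.00000 / 14689.44000 ≈ 2.8653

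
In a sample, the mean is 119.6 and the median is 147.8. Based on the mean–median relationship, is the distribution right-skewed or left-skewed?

left-skewed

mean − median = 119.6 − 147.8 = -28.2
mean < median ⇒ the longer tail is on the left ⇒ left-skewed (negatively skewed).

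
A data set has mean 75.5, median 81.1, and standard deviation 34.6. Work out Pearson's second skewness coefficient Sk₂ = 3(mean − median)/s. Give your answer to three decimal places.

Sk₂ = 3(75.5 − 81.1) / 34.6 = 3 × -5.6000 / 34.6
    = -16.8000 / 34.6 ≈ -0.486

-0.486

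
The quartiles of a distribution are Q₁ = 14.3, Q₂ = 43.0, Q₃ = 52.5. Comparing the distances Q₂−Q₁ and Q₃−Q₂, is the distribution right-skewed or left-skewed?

Q₂ − Q₁ = 28.7;  Q₃ − Q₂ = 9.5
Q₂ − Q₁ > Q₃ − Q₂ ⇒ the lower half is more spread out ⇒ left-skewed.

left-skewed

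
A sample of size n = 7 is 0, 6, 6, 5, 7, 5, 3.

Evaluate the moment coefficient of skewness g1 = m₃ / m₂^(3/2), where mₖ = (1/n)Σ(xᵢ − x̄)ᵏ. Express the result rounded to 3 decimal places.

x̄ = (0 + 6 + 6 + 5 + 7 + 5 + 3) / 7 = 4.5714
deviations (xᵢ − x̄): -4.5714, 1.4286, 1.4286, 0.4286, 2.4286, 0.4286, -1.5714
Σ(xᵢ − x̄)² = 33.7143 ⇒ m₂ = 33.7143/7 = 4.81633
Σ(xᵢ − x̄)³ = -79.1020 ⇒ m₃ = -79.1020/7 = -11.30029
m₂^(3/2) = 4.81633^(1.5) = 10.56997
g1 = m₃ / m₂^(3/2) = -11.30029 / 10.56997 ≈ -1.069

-1.069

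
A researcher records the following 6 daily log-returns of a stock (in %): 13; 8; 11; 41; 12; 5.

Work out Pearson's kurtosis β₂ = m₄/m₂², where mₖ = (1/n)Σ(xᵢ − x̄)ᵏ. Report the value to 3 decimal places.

3.864

x̄ = 15.0000
Σ(xᵢ − x̄)² = 854.0000 ⇒ m₂ = 142.33333
Σ(xᵢ − x̄)⁴ = 469730.0000 ⇒ m₄ = 78288.33333
m₂² = 20258.77778
β₂ = m₄/m₂² = 78288.33333 / 20258.77778 ≈ 3.864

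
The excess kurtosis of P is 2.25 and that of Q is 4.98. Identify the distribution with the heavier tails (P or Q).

Q

Higher excess kurtosis ⇒ heavier tails relative to the normal distribution.
2.25 vs 4.98: the larger is 4.98, so Q has heavier tails.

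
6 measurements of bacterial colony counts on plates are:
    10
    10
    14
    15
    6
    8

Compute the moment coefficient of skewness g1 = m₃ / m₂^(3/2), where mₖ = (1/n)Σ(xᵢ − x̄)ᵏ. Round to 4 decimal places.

0.1441

x̄ = (10 + 10 + 14 + 15 + 6 + 8) / 6 = 10.5000
deviations (xᵢ − x̄): -0.5000, -0.5000, 3.5000, 4.5000, -4.5000, -2.5000
Σ(xᵢ − x̄)² = 59.5000 ⇒ m₂ = 59.5000/6 = 9.91667
Σ(xᵢ − x̄)³ = 27.0000 ⇒ m₃ = 27.0000/6 = 4.50000
m₂^(3/2) = 9.91667^(1.5) = 31.22832
g1 = m₃ / m₂^(3/2) = 4.50000 / 31.22832 ≈ 0.1441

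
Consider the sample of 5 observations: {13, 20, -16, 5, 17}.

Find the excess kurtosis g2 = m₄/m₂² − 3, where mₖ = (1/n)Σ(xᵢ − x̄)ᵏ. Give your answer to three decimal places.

x̄ = 7.8000
Σ(xᵢ − x̄)² = 834.8000 ⇒ m₂ = 166.96000
Σ(xᵢ − x̄)⁴ = 350964.1760 ⇒ m₄ = 70192.83520
m₂² = 27875.64160
g2 = m₄/m₂² − 3 = 2.51807 − 3 ≈ -0.482

-0.482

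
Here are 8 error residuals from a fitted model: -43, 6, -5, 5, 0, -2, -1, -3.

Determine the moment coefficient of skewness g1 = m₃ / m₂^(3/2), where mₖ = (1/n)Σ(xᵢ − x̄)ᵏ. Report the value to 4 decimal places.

-2.0015

x̄ = (-43 + 6 - 5 + 5 + 0 - 2 - 1 - 3) / 8 = -5.3750
deviations (xᵢ − x̄): -37.6250, 11.3750, 0.3750, 10.3750, 5.3750, 3.3750, 4.3750, 2.3750
Σ(xᵢ − x̄)² = 1717.8750 ⇒ m₂ = 1717.8750/8 = 214.73438
Σ(xᵢ − x̄)³ = -50383.9688 ⇒ m₃ = -50383.9688/8 = -6297.99609
m₂^(3/2) = 214.73438^(1.5) = 3146.67840
g1 = m₃ / m₂^(3/2) = -6297.99609 / 3146.67840 ≈ -2.0015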